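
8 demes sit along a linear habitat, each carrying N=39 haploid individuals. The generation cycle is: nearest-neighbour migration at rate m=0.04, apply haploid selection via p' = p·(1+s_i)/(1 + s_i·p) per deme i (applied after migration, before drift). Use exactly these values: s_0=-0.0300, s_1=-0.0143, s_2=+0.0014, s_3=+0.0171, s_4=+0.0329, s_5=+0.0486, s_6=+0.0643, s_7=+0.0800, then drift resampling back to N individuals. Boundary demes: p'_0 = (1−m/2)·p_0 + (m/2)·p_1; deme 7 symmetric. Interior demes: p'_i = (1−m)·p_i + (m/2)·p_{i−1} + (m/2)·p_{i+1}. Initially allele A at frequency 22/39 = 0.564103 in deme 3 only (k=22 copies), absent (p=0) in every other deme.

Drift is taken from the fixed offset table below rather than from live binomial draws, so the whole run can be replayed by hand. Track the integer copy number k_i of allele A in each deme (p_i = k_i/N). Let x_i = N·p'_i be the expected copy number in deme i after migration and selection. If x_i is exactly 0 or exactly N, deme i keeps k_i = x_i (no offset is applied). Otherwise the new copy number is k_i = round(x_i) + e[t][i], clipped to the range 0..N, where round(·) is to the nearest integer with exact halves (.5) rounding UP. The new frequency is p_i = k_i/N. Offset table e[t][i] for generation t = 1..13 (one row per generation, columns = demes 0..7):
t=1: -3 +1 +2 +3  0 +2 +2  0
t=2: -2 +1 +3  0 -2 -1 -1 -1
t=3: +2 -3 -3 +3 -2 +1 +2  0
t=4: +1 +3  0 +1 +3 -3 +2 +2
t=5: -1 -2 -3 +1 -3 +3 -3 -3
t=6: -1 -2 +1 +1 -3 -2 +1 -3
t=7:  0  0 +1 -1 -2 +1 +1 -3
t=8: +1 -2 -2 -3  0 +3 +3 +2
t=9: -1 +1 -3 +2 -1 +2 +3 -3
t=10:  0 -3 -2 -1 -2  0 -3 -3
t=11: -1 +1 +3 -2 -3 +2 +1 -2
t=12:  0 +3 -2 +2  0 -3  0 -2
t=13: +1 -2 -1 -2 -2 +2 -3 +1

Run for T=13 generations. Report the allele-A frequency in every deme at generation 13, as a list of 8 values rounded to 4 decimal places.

[0.0256, 0.0513, 0.0000, 0.3846, 0.0000, 0.2051, 0.0769, 0.0256]

t=0: k=[0 0 0 22 0 0 0 0]
t=1: x=[0.0000 0.0000 0.4406 21.2841 0.4543 0.0000 0.0000 0.0000] k=[0 0 2 24 0 0 0 0]
t=2: x=[0.0000 0.0394 2.4032 23.2395 0.4956 0.0000 0.0000 0.0000] k=[0 1 5 23 0 0 0 0]
t=3: x=[0.0194 1.0452 5.2864 22.3420 0.4749 0.0000 0.0000 0.0000] k=[2 0 2 25 0 0 0 0]
t=4: x=[1.9041 0.0789 2.4232 24.1960 0.5162 0.0000 0.0000 0.0000] k=[3 3 2 25 4 0 0 0]
t=5: x=[2.9167 2.9406 2.4833 24.2757 4.4664 0.0839 0.0000 0.0000] k=[2 1 0 25 1 3 0 0]
t=6: x=[1.9235 0.9861 0.5207 24.1761 1.5680 3.0300 0.0639 0.0000] k=[1 0 2 25 0 1 1 0]
t=7: x=[0.9513 0.0591 2.4232 24.1960 0.5369 1.0264 1.0413 0.0216] k=[1 0 3 23 0 2 2 0]
t=8: x=[0.9513 0.0789 3.3443 22.3021 0.5162 2.0502 2.0793 0.0432] k=[2 0 1 19 1 5 5 2]
t=9: x=[1.9041 0.0591 1.3418 18.4448 1.4856 5.1277 5.2152 2.2154] k=[1 1 0 20 0 7 8 0]
t=10: x=[0.9707 0.9663 0.4206 19.3653 0.5575 7.1530 8.2169 0.1727] k=[1 0 0 18 0 7 5 0]
t=11: x=[0.9513 0.0197 0.3605 17.4433 0.5162 7.0912 5.2152 0.1080] k=[0 1 3 15 0 9 6 0]
t=12: x=[0.0194 1.0058 3.2041 14.6146 0.4956 9.0865 6.2606 0.1296] k=[0 4 1 17 0 6 6 0]
t=13: x=[0.0776 3.8102 1.3819 16.5012 0.4749 6.1209 6.1980 0.1296] k=[1 2 0 15 0 8 3 1]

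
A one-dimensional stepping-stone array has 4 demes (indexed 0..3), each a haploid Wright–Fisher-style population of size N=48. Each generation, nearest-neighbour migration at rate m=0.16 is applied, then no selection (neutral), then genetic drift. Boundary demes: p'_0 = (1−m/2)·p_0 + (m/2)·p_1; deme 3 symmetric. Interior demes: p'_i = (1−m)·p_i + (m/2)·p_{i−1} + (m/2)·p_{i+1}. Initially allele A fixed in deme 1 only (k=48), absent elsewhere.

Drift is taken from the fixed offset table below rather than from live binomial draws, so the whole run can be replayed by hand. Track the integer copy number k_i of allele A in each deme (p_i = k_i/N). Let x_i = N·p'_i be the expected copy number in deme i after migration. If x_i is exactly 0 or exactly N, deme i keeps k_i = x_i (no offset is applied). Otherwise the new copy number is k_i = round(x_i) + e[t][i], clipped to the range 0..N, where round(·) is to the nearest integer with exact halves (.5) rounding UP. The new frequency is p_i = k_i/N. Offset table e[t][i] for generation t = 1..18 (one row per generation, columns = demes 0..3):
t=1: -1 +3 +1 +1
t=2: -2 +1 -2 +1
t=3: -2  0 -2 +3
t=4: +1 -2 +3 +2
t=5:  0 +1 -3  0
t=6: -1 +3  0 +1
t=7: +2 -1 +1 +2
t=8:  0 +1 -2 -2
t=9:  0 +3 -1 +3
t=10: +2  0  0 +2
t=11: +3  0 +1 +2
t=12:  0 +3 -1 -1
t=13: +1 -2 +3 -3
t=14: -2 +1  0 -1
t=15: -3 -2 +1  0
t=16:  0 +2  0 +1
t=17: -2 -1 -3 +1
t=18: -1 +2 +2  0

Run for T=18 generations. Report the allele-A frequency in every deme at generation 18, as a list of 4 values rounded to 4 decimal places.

t=0: k=[0 48 0 0]
t=1: x=[3.8400 40.3200 3.8400 0.0000] k=[3 43 5 0]
t=2: x=[6.2000 36.7600 7.6400 0.4000] k=[4 38 6 1]
t=3: x=[6.7200 32.7200 8.1600 1.4000] k=[5 33 6 4]
t=4: x=[7.2400 28.6000 8.0000 4.1600] k=[8 27 11 6]
t=5: x=[9.5200 24.2000 11.8800 6.4000] k=[10 25 9 6]
t=6: x=[11.2000 22.5200 10.0400 6.2400] k=[10 26 10 7]
t=7: x=[11.2800 23.4400 11.0400 7.2400] k=[13 22 12 9]
t=8: x=[13.7200 20.4800 12.5600 9.2400] k=[14 21 11 7]
t=9: x=[14.5600 19.6400 11.4800 7.3200] k=[15 23 10 10]
t=10: x=[15.6400 21.3200 11.0400 10.0000] k=[18 21 11 12]
t=11: x=[18.2400 19.9600 11.8800 11.9200] k=[21 20 13 14]
t=12: x=[20.9200 19.5200 13.6400 13.9200] k=[21 23 13 13]
t=13: x=[21.1600 22.0400 13.8000 13.0000] k=[22 20 17 10]
t=14: x=[21.8400 19.9200 16.6800 10.5600] k=[20 21 17 10]
t=15: x=[20.0800 20.6000 16.7600 10.5600] k=[17 19 18 11]
t=16: x=[17.1600 18.7600 17.5200 11.5600] k=[17 21 18 13]
t=17: x=[17.3200 20.4400 17.8400 13.4000] k=[15 19 15 14]
t=18: x=[15.3200 18.3600 15.2400 14.0800] k=[14 20 17 14]

[0.2917, 0.4167, 0.3542, 0.2917]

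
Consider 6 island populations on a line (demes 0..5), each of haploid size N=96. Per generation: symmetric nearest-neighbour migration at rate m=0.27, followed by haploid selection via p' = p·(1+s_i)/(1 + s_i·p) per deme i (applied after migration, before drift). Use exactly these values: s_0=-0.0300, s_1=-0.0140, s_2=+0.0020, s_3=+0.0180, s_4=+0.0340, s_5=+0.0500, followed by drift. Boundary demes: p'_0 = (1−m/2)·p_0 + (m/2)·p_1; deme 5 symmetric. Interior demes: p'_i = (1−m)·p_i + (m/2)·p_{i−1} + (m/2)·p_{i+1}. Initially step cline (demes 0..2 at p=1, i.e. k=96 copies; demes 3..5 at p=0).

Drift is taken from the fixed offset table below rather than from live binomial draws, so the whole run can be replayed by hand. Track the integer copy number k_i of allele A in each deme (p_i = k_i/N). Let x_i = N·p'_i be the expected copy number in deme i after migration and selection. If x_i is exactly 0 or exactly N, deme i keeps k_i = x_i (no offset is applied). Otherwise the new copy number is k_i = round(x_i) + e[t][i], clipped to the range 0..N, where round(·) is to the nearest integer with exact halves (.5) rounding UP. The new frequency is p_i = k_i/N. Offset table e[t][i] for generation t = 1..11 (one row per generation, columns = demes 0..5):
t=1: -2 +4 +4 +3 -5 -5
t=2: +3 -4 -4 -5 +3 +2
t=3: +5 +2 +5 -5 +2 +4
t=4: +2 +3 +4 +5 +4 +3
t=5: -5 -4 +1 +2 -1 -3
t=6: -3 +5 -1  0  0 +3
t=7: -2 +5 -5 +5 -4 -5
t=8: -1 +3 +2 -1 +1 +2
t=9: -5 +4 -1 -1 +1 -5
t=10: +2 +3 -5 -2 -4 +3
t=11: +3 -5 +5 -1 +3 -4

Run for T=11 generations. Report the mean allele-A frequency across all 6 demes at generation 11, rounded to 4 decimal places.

t=0: k=[96 96 96 0 0 0]
t=1: x=[96.0000 96.0000 83.0624 13.1613 0.0000 0.0000] k=[96 96 87 16 0 0]
t=2: x=[96.0000 94.7680 78.6584 23.7424 2.2317 0.0000] k=[96 91 75 19 5 0]
t=3: x=[95.3043 89.4292 69.6382 24.9984 6.4122 0.7085] k=[96 91 75 20 8 5]
t=4: x=[95.3043 89.4292 69.7731 26.1430 9.4973 5.6593] k=[96 92 74 31 13 9]
t=5: x=[95.4434 90.0316 70.6623 34.7696 15.3155 9.9675] k=[90 86 72 37 14 7]
t=6: x=[89.2719 84.5081 69.2036 39.0325 16.6144 8.3079] k=[86 90 68 39 17 11]
t=7: x=[86.2771 86.3685 67.0954 40.3617 19.6779 12.3247] k=[84 91 62 45 16 7]
t=8: x=[84.6435 86.0146 63.6629 43.8045 19.2086 8.5890] k=[84 89 66 43 20 11]
t=9: x=[84.3672 85.0843 66.0412 43.4239 22.4601 12.7447] k=[79 89 65 42 23 8]
t=10: x=[79.9469 84.2656 65.1768 42.9630 24.1391 10.4716] k=[82 87 60 41 20 13]
t=11: x=[82.3216 82.5174 61.1244 41.1489 22.4601 14.5367] k=[85 78 66 40 25 11]

0.5295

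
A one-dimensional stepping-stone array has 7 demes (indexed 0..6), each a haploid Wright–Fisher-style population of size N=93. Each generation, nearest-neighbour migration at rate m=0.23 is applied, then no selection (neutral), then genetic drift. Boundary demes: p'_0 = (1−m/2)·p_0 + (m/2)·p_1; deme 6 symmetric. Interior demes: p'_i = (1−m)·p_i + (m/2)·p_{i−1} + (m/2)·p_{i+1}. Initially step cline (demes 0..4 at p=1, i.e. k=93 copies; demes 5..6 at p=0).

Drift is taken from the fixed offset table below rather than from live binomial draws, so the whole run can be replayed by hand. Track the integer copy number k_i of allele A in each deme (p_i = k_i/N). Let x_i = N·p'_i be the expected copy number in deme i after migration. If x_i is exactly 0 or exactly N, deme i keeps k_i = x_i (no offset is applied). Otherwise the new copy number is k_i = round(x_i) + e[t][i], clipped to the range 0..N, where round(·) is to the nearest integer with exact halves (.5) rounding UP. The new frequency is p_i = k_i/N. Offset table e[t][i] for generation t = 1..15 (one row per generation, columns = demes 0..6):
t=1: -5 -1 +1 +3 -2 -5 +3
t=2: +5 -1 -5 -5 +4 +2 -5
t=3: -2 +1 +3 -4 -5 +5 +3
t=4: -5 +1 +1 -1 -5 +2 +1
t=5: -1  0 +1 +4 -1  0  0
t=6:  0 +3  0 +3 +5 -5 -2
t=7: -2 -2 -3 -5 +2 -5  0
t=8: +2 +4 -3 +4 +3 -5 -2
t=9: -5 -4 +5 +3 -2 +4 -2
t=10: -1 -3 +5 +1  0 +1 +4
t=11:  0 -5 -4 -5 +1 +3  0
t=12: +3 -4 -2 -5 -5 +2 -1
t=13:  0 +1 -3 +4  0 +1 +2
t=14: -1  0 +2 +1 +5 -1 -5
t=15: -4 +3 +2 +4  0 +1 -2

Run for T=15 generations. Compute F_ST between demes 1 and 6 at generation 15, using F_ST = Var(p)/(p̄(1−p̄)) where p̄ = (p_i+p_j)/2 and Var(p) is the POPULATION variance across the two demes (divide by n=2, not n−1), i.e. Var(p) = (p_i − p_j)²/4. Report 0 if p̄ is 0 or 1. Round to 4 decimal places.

t=0: k=[93 93 93 93 93 0 0]
t=1: x=[93.0000 93.0000 93.0000 93.0000 82.3050 10.6950 0.0000] k=[93 93 93 93 80 6 0]
t=2: x=[93.0000 93.0000 93.0000 91.5050 72.9850 13.8200 0.6900] k=[93 93 93 87 77 16 0]
t=3: x=[93.0000 93.0000 92.3100 86.5400 71.1350 21.1750 1.8400] k=[93 93 93 83 66 26 5]
t=4: x=[93.0000 93.0000 91.8500 82.1950 63.3550 28.1850 7.4150] k=[93 93 93 81 58 30 8]
t=5: x=[93.0000 93.0000 91.6200 79.7350 57.4250 30.6900 10.5300] k=[93 93 93 84 56 31 11]
t=6: x=[93.0000 93.0000 91.9650 81.8150 56.3450 31.5750 13.3000] k=[93 93 92 85 61 27 11]
t=7: x=[93.0000 92.8850 91.3100 83.0450 59.8500 29.0700 12.8400] k=[93 91 88 78 62 24 13]
t=8: x=[92.7700 90.8850 87.1950 77.3100 59.4700 27.1050 14.2650] k=[93 93 84 81 62 22 12]
t=9: x=[93.0000 91.9650 84.6900 79.1600 59.5850 25.4500 13.1500] k=[93 88 90 82 58 29 11]
t=10: x=[92.4250 88.8050 88.8500 80.1600 57.4250 30.2650 13.0700] k=[91 86 93 81 57 31 17]
t=11: x=[90.4250 87.3800 90.8150 79.6200 56.7700 32.3800 18.6100] k=[90 82 87 75 58 35 19]
t=12: x=[89.0800 83.4950 85.0450 74.4250 57.3100 35.8050 20.8400] k=[92 79 83 69 52 38 20]
t=13: x=[90.5050 80.9550 80.9300 68.6550 52.3450 37.5400 22.0700] k=[91 82 78 73 52 39 24]
t=14: x=[89.9650 82.5750 77.8850 71.1600 52.9200 38.7700 25.7250] k=[89 83 80 72 58 38 21]
t=15: x=[88.3100 83.3450 79.4250 71.3100 57.3100 38.3450 22.9550] k=[84 86 81 75 57 39 21]

0.4998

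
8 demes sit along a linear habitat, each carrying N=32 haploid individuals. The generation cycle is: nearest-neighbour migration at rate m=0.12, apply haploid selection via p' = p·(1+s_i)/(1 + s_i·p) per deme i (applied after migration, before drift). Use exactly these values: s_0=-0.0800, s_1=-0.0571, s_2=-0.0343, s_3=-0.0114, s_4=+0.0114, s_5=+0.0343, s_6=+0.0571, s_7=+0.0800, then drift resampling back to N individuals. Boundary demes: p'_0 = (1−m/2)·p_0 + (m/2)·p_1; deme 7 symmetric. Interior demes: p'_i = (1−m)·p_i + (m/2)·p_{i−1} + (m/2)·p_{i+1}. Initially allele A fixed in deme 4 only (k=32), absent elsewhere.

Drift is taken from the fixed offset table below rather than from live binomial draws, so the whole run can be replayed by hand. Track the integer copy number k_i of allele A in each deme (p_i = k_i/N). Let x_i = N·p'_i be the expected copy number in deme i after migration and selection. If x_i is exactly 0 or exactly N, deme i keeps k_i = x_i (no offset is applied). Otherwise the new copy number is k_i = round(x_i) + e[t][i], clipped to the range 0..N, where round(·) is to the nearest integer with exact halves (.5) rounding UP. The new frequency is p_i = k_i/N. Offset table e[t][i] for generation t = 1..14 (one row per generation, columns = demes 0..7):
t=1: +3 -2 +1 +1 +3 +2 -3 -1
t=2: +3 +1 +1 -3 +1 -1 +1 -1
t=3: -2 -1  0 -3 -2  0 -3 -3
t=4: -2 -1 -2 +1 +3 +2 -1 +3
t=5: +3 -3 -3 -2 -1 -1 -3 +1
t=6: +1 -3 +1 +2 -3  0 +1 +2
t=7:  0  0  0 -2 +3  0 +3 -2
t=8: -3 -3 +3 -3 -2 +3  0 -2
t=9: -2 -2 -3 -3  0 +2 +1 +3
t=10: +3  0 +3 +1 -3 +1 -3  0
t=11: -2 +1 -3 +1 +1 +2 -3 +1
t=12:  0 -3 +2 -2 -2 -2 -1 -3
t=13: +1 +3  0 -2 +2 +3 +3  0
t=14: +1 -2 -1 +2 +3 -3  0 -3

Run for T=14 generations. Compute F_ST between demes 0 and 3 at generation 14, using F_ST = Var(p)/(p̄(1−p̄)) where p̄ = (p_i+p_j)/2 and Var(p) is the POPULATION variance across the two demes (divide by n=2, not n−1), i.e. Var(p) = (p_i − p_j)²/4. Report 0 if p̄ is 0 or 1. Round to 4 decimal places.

t=0: k=[0 0 0 0 32 0 0 0]
t=1: x=[0.0000 0.0000 0.0000 1.8994 28.1981 1.9818 0.0000 0.0000] k=[0 0 0 3 31 4 0 0]
t=2: x=[0.0000 0.0000 0.1739 4.4558 27.7420 5.5326 0.2536 0.0000] k=[0 0 1 1 29 5 1 0]
t=3: x=[0.0000 0.0566 0.9087 2.6520 25.9359 6.3703 1.2448 0.0648] k=[0 0 1 0 24 6 0 0]
t=4: x=[0.0000 0.0566 0.8506 1.4837 21.5599 6.9008 0.3803 0.0000] k=[0 0 0 2 25 9 0 0]
t=5: x=[0.0000 0.0000 0.1159 3.2266 22.7348 9.6457 0.5703 0.0000] k=[0 0 0 1 22 9 0 0]
t=6: x=[0.0000 0.0000 0.0579 2.1766 20.0450 9.4632 0.5703 0.0000] k=[0 0 1 4 17 9 2 0]
t=7: x=[0.0000 0.0566 1.0829 4.5550 15.8307 9.2806 2.4214 0.1296] k=[0 0 1 3 19 9 5 0]
t=8: x=[0.0000 0.0566 1.0248 3.8014 17.5299 9.5849 5.1764 0.3238] k=[0 0 4 1 16 13 5 0]
t=9: x=[0.0000 0.2264 3.4705 2.0578 15.0103 12.9592 5.4256 0.3238] k=[0 0 0 0 15 15 6 3]
t=10: x=[0.0000 0.0000 0.0000 0.8900 14.1895 14.7277 6.6477 3.4073] k=[0 0 0 2 11 16 4 3]
t=11: x=[0.0000 0.0000 0.1159 2.3945 10.8411 15.2490 4.8855 3.2797] k=[0 0 0 3 12 17 2 4]
t=12: x=[0.0000 0.0000 0.1739 3.3257 11.8444 16.0698 3.1753 4.1501] k=[0 0 2 1 10 14 2 1]
t=13: x=[0.0000 0.1132 1.7610 1.5827 9.7768 13.3014 2.7986 1.1418] k=[0 3 2 0 12 16 6 1]
t=14: x=[0.1657 2.6153 1.8774 0.8307 11.6037 15.4293 6.5857 1.3995] k=[1 1 1 3 15 12 7 0]

0.0167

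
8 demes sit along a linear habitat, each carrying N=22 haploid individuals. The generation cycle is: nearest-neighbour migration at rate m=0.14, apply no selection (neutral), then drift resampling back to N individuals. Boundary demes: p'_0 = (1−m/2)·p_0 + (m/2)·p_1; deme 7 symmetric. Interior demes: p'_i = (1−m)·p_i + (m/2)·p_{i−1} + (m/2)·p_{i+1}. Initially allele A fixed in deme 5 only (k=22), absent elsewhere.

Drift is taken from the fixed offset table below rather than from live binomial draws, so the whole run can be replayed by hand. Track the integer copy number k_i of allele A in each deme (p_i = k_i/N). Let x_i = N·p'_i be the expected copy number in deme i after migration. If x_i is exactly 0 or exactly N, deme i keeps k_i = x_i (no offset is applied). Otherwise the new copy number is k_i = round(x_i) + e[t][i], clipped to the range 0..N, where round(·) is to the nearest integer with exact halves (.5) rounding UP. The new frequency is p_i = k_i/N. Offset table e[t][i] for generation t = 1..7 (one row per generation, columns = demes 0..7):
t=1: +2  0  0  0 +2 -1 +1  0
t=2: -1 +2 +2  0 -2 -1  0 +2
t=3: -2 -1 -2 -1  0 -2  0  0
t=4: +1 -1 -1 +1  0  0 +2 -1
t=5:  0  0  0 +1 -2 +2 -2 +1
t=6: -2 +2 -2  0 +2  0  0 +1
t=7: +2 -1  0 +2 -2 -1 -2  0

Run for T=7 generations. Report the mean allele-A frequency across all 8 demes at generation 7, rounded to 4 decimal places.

t=0: k=[0 0 0 0 0 22 0 0]
t=1: x=[0.0000 0.0000 0.0000 0.0000 1.5400 18.9200 1.5400 0.0000] k=[0 0 0 0 4 18 3 0]
t=2: x=[0.0000 0.0000 0.0000 0.2800 4.7000 15.9700 3.8400 0.2100] k=[0 0 0 0 3 15 4 2]
t=3: x=[0.0000 0.0000 0.0000 0.2100 3.6300 13.3900 4.6300 2.1400] k=[0 0 0 0 4 11 5 2]
t=4: x=[0.0000 0.0000 0.0000 0.2800 4.2100 10.0900 5.2100 2.2100] k=[0 0 0 1 4 10 7 1]
t=5: x=[0.0000 0.0000 0.0700 1.1400 4.2100 9.3700 6.7900 1.4200] k=[0 0 0 2 2 11 5 2]
t=6: x=[0.0000 0.0000 0.1400 1.8600 2.6300 9.9500 5.2100 2.2100] k=[0 0 0 2 5 10 5 3]
t=7: x=[0.0000 0.0000 0.1400 2.0700 5.1400 9.3000 5.2100 3.1400] k=[0 0 0 4 3 8 3 3]

0.1193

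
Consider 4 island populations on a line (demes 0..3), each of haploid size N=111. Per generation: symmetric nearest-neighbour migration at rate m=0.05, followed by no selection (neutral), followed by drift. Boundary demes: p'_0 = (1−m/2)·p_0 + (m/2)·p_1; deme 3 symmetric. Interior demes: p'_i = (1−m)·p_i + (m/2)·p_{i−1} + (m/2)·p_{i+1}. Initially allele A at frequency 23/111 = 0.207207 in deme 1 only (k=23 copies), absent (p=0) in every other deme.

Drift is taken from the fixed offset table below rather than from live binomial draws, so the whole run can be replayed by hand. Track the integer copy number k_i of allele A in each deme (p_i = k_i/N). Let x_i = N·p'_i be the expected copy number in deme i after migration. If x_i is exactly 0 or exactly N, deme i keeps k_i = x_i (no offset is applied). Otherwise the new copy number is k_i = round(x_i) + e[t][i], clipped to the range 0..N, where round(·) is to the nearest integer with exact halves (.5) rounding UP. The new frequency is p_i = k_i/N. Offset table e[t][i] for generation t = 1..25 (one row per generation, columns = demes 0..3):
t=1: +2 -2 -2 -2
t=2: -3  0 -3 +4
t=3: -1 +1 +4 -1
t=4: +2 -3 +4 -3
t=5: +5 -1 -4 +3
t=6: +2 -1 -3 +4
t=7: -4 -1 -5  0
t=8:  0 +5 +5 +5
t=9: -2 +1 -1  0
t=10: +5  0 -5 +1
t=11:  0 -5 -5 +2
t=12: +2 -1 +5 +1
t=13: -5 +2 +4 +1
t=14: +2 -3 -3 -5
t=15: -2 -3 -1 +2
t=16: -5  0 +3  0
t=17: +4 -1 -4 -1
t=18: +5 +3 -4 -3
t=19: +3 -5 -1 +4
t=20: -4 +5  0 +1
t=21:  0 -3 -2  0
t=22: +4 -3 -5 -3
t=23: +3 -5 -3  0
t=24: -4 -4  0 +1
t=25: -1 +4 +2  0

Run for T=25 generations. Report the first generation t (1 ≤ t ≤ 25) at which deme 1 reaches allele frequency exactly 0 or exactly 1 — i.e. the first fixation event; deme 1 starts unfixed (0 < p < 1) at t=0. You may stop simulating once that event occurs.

t=0: k=[0 23 0 0]
t=1: x=[0.5750 21.8500 0.5750 0.0000] k=[3 20 0 0]
t=2: x=[3.4250 19.0750 0.5000 0.0000] k=[0 19 0 0]
t=3: x=[0.4750 18.0500 0.4750 0.0000] k=[0 19 4 0]
t=4: x=[0.4750 18.1500 4.2750 0.1000] k=[2 15 8 0]
t=5: x=[2.3250 14.5000 7.9750 0.2000] k=[7 14 4 3]
t=6: x=[7.1750 13.5750 4.2250 3.0250] k=[9 13 1 7]
t=7: x=[9.1000 12.6000 1.4500 6.8500] k=[5 12 0 7]
t=8: x=[5.1750 11.5250 0.4750 6.8250] k=[5 17 5 12]
t=9: x=[5.3000 16.4000 5.4750 11.8250] k=[3 17 4 12]
t=10: x=[3.3500 16.3250 4.5250 11.8000] k=[8 16 0 13]
t=11: x=[8.2000 15.4000 0.7250 12.6750] k=[8 10 0 15]
t=12: x=[8.0500 9.7000 0.6250 14.6250] k=[10 9 6 16]
t=13: x=[9.9750 8.9500 6.3250 15.7500] k=[5 11 10 17]
t=14: x=[5.1500 10.8250 10.2000 16.8250] k=[7 8 7 12]
t=15: x=[7.0250 7.9500 7.1500 11.8750] k=[5 5 6 14]
t=16: x=[5.0000 5.0250 6.1750 13.8000] k=[0 5 9 14]
t=17: x=[0.1250 4.9750 9.0250 13.8750] k=[4 4 5 13]
t=18: x=[4.0000 4.0250 5.1750 12.8000] k=[9 7 1 10]
t=19: x=[8.9500 6.9000 1.3750 9.7750] k=[12 2 0 14]
t=20: x=[11.7500 2.2000 0.4000 13.6500] k=[8 7 0 15]
t=21: x=[7.9750 6.8500 0.5500 14.6250] k=[8 4 0 15]
t=22: x=[7.9000 4.0000 0.4750 14.6250] k=[12 1 0 12]
t=23: x=[11.7250 1.2500 0.3250 11.7000] k=[15 0 0 12]

23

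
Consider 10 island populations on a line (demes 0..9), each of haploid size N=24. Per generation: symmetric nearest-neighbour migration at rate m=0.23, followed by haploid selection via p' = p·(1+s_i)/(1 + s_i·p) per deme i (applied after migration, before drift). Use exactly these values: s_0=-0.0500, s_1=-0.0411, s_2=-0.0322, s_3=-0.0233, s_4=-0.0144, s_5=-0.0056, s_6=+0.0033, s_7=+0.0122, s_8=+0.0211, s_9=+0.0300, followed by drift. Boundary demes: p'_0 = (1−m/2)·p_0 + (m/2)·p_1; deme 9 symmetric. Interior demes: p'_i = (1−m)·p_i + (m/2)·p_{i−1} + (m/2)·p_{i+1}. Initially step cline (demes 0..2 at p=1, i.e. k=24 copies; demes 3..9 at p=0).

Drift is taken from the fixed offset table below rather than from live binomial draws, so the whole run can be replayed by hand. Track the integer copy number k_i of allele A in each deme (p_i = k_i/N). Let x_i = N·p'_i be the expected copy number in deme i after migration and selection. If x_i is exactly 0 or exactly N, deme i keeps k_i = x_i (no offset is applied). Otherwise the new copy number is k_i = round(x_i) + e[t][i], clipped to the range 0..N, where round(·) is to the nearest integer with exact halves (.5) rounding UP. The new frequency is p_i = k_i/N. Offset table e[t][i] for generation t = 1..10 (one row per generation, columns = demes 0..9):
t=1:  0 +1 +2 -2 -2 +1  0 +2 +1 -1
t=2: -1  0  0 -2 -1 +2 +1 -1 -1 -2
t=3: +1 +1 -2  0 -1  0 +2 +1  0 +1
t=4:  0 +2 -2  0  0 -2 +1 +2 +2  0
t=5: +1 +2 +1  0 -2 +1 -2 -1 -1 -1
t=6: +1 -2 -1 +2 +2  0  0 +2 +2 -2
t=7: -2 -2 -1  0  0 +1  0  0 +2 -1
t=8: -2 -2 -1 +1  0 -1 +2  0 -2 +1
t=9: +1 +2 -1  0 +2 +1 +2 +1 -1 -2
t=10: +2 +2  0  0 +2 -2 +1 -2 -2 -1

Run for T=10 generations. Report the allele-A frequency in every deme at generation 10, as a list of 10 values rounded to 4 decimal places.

t=0: k=[24 24 24 0 0 0 0 0 0 0]
t=1: x=[24.0000 24.0000 21.1590 2.7029 0.0000 0.0000 0.0000 0.0000 0.0000 0.0000] k=[24 24 23 1 0 0 0 0 0 0]
t=2: x=[24.0000 23.8801 20.4880 3.3465 0.1134 0.0000 0.0000 0.0000 0.0000 0.0000] k=[24 24 20 1 0 0 0 0 0 0]
t=3: x=[24.0000 23.5207 18.1311 3.0074 0.1134 0.0000 0.0000 0.0000 0.0000 0.0000] k=[24 24 16 3 0 0 0 0 0 0]
t=4: x=[24.0000 23.0421 15.2438 4.0697 0.3401 0.0000 0.0000 0.0000 0.0000 0.0000] k=[24 24 13 4 0 0 0 0 0 0]
t=5: x=[24.0000 22.6838 13.0354 4.4883 0.4535 0.0000 0.0000 0.0000 0.0000 0.0000] k=[24 24 14 4 0 0 0 0 0 0]
t=6: x=[24.0000 22.8032 13.8086 4.6017 0.4535 0.0000 0.0000 0.0000 0.0000 0.0000] k=[24 21 13 7 2 0 0 0 0 0]
t=7: x=[23.6371 20.2954 13.0354 6.9976 2.3145 0.2287 0.0000 0.0000 0.0000 0.0000] k=[22 18 12 7 2 1 0 0 0 0]
t=8: x=[21.4244 17.5745 11.9186 6.8837 2.4282 0.9946 0.1154 0.0000 0.0000 0.0000] k=[19 16 11 8 2 0 2 0 0 0]
t=9: x=[18.4389 15.5416 11.0347 7.5326 2.4282 0.4575 1.5448 0.2328 0.0000 0.0000] k=[19 18 10 8 4 1 4 1 0 0]
t=10: x=[18.6755 16.9885 10.4963 7.6466 4.0658 1.6812 3.3194 1.2442 0.1174 0.0000] k=[21 19 10 8 6 0 4 0 0 0]

[0.8750, 0.7917, 0.4167, 0.3333, 0.2500, 0.0000, 0.1667, 0.0000, 0.0000, 0.0000]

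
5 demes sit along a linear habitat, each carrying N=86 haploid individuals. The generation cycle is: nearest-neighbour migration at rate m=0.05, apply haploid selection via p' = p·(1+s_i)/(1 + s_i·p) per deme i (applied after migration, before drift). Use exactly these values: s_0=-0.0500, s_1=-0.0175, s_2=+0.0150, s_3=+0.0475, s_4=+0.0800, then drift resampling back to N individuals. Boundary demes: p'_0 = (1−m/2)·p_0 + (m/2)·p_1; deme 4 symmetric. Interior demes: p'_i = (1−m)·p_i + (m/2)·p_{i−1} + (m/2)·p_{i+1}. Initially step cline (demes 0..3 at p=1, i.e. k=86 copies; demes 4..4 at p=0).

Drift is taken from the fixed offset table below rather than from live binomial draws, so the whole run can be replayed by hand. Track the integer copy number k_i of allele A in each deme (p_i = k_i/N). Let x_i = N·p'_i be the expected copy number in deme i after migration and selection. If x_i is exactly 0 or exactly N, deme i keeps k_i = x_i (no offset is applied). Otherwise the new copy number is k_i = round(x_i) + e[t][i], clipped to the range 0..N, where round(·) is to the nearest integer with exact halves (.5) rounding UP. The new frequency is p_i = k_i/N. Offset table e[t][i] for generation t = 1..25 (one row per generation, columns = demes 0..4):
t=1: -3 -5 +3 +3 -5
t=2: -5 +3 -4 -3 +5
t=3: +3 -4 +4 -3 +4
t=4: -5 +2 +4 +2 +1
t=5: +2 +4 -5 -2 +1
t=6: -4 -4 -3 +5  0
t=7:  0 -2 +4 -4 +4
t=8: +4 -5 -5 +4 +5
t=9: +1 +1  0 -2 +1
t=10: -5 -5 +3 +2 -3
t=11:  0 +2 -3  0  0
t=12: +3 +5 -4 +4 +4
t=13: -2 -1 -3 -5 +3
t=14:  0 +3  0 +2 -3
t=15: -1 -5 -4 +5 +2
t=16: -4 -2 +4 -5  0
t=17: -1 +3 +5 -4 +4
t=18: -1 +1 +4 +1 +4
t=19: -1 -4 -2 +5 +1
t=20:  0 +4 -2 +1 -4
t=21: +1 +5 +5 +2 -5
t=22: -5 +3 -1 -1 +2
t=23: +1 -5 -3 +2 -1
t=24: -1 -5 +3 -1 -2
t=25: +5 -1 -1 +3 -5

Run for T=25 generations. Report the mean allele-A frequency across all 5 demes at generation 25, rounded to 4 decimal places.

t=0: k=[86 86 86 86 0]
t=1: x=[86.0000 86.0000 86.0000 83.9452 2.3174] k=[86 86 86 86 0]
t=2: x=[86.0000 86.0000 86.0000 83.9452 2.3174] k=[86 86 86 81 7]
t=3: x=[86.0000 86.0000 85.8768 79.5571 9.4800] k=[86 86 86 77 13]
t=4: x=[86.0000 86.0000 85.7783 76.0410 15.5567] k=[86 86 86 78 17]
t=5: x=[86.0000 86.0000 85.8029 77.0539 19.6681] k=[86 86 81 75 21]
t=6: x=[86.0000 85.8728 81.0450 74.2778 23.6464] k=[86 82 78 79 24]
t=7: x=[85.8947 81.9321 78.2309 77.9452 26.7730] k=[86 80 82 74 31]
t=8: x=[85.8421 80.1038 81.8097 73.6248 33.6374] k=[86 75 77 78 39]
t=9: x=[85.7106 75.1588 77.0946 77.3671 41.6251] k=[86 76 77 75 43]
t=10: x=[85.7369 76.1217 77.0451 74.7129 45.4521] k=[81 71 80 77 42]
t=11: x=[80.4914 71.2606 79.7864 76.5958 44.5290] k=[80 73 77 77 45]
t=12: x=[79.5245 73.0824 77.0204 76.5958 47.4427] k=[83 78 73 81 51]
t=13: x=[82.7168 77.8710 73.4851 80.3019 53.3231] k=[81 77 70 75 56]
t=14: x=[80.6483 76.7807 70.4902 74.8579 57.9487] k=[81 80 70 77 55]
t=15: x=[80.7267 79.6723 70.6140 76.6681 57.0462] k=[80 75 67 82 59]
t=16: x=[79.5767 74.7535 67.7896 81.2621 60.9625] k=[76 73 72 76 61]
t=17: x=[75.4597 72.8546 72.2974 75.9445 62.7050] k=[74 76 77 72 67]
t=18: x=[73.5124 75.8176 76.9710 72.5355 68.2343] k=[73 77 81 74 72]
t=19: x=[72.5274 76.8567 80.7982 74.5921 72.9262] k=[72 73 79 80 74]
t=20: x=[71.4142 72.9305 78.9717 80.0858 74.9146] k=[71 77 77 81 71]
t=21: x=[70.5092 76.7046 77.2181 80.8782 72.1668] k=[72 82 82 83 67]
t=22: x=[71.6471 81.6781 82.0811 82.7244 68.4974] k=[67 85 81 82 70]
t=23: x=[66.6929 84.4229 81.1930 81.8617 71.2637] k=[68 79 78 84 70]
t=24: x=[67.5423 78.5812 78.2803 83.6102 71.3113] k=[67 74 81 83 69]
t=25: x=[66.4099 73.8165 80.9463 82.7483 70.3590] k=[71 73 80 86 65]

0.8721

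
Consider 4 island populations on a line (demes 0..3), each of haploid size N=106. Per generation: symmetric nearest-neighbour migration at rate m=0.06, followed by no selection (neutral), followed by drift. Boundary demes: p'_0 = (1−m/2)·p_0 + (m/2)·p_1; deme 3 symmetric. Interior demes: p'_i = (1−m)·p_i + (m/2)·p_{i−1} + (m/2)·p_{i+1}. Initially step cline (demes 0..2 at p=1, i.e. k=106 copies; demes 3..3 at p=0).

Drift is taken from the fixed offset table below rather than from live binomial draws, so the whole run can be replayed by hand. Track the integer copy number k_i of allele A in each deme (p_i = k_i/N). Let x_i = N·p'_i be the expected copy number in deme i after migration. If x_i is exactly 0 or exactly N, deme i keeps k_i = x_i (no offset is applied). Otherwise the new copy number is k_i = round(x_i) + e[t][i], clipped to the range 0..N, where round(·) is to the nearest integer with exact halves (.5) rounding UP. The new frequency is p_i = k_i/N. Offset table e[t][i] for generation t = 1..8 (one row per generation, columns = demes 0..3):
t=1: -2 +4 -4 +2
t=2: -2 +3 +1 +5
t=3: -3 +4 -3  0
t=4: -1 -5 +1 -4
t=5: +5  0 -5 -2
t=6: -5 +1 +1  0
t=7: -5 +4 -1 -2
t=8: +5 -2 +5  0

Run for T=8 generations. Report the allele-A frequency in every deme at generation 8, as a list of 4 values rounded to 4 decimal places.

t=0: k=[106 106 106 0]
t=1: x=[106.0000 106.0000 102.8200 3.1800] k=[106 106 99 5]
t=2: x=[106.0000 105.7900 96.3900 7.8200] k=[106 106 97 13]
t=3: x=[106.0000 105.7300 94.7500 15.5200] k=[106 106 92 16]
t=4: x=[106.0000 105.5800 90.1400 18.2800] k=[106 101 91 14]
t=5: x=[105.8500 100.8500 88.9900 16.3100] k=[106 101 84 14]
t=6: x=[105.8500 100.6400 82.4100 16.1000] k=[101 102 83 16]
t=7: x=[101.0300 101.4000 81.5600 18.0100] k=[96 105 81 16]
t=8: x=[96.2700 104.0100 79.7700 17.9500] k=[101 102 85 18]

[0.9528, 0.9623, 0.8019, 0.1698]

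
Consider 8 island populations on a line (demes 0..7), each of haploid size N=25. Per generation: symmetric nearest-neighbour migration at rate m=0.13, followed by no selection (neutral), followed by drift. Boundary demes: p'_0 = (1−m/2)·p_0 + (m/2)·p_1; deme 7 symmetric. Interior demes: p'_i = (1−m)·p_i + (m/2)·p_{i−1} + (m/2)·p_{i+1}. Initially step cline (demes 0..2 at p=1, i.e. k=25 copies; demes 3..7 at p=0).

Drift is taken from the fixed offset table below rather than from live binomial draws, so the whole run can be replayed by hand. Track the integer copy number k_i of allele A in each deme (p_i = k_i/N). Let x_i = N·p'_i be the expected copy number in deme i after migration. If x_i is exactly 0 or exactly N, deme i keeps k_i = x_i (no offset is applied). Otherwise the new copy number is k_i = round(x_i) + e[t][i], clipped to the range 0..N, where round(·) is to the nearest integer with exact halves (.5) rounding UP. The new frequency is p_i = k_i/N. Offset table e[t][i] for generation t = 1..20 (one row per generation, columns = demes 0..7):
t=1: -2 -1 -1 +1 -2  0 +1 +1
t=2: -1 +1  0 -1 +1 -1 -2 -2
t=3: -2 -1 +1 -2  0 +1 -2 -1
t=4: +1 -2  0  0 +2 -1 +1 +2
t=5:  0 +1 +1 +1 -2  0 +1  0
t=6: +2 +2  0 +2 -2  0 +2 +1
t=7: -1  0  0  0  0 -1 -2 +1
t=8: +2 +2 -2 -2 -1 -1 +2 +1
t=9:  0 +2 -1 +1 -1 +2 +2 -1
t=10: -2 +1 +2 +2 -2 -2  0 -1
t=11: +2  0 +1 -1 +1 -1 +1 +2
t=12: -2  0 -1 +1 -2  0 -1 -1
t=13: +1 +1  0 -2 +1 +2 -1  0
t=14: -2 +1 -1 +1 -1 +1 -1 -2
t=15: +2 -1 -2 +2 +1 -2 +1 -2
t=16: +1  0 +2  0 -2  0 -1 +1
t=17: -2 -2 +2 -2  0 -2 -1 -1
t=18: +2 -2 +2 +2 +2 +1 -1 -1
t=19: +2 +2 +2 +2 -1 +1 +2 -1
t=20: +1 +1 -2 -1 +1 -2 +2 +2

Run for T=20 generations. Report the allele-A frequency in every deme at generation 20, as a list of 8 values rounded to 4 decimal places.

t=0: k=[25 25 25 0 0 0 0 0]
t=1: x=[25.0000 25.0000 23.3750 1.6250 0.0000 0.0000 0.0000 0.0000] k=[25 25 22 3 0 0 0 0]
t=2: x=[25.0000 24.8050 20.9600 4.0400 0.1950 0.0000 0.0000 0.0000] k=[25 25 21 3 1 0 0 0]
t=3: x=[25.0000 24.7400 20.0900 4.0400 1.0650 0.0650 0.0000 0.0000] k=[25 24 21 2 1 1 0 0]
t=4: x=[24.9350 23.8700 19.9600 3.1700 1.0650 0.9350 0.0650 0.0000] k=[25 22 20 3 3 0 1 0]
t=5: x=[24.8050 22.0650 19.0250 4.1050 2.8050 0.2600 0.8700 0.0650] k=[25 23 20 5 1 0 2 0]
t=6: x=[24.8700 22.9350 19.2200 5.7150 1.1950 0.1950 1.7400 0.1300] k=[25 25 19 8 0 0 4 1]
t=7: x=[25.0000 24.6100 18.6750 8.1950 0.5200 0.2600 3.5450 1.1950] k=[25 25 19 8 1 0 2 2]
t=8: x=[25.0000 24.6100 18.6750 8.2600 1.3900 0.1950 1.8700 2.0000] k=[25 25 17 6 0 0 4 3]
t=9: x=[25.0000 24.4800 16.8050 6.3250 0.3900 0.2600 3.6750 3.0650] k=[25 25 16 7 0 2 6 2]
t=10: x=[25.0000 24.4150 16.0000 7.1300 0.5850 2.1300 5.4800 2.2600] k=[25 25 18 9 0 0 5 1]
t=11: x=[25.0000 24.5450 17.8700 9.0000 0.5850 0.3250 4.4150 1.2600] k=[25 25 19 8 2 0 5 3]
t=12: x=[25.0000 24.6100 18.6750 8.3250 2.2600 0.4550 4.5450 3.1300] k=[25 25 18 9 0 0 4 2]
t=13: x=[25.0000 24.5450 17.8700 9.0000 0.5850 0.2600 3.6100 2.1300] k=[25 25 18 7 2 2 3 2]
t=14: x=[25.0000 24.5450 17.7400 7.3900 2.3250 2.0650 2.8700 2.0650] k=[25 25 17 8 1 3 2 0]
t=15: x=[25.0000 24.4800 16.9350 8.1300 1.5850 2.8050 1.9350 0.1300] k=[25 23 15 10 3 1 3 0]
t=16: x=[24.8700 22.6100 15.1950 9.8700 3.3250 1.2600 2.6750 0.1950] k=[25 23 17 10 1 1 2 1]
t=17: x=[24.8700 22.7400 16.9350 9.8700 1.5850 1.0650 1.8700 1.0650] k=[23 21 19 8 2 0 1 0]
t=18: x=[22.8700 21.0000 18.4150 8.3250 2.2600 0.1950 0.8700 0.0650] k=[25 19 20 10 4 1 0 0]
t=19: x=[24.6100 19.4550 19.2850 10.2600 4.1950 1.1300 0.0650 0.0000] k=[25 21 21 12 3 2 2 0]
t=20: x=[24.7400 21.2600 20.4150 12.0000 3.5200 2.0650 1.8700 0.1300] k=[25 22 18 11 5 0 4 2]

[1.0000, 0.8800, 0.7200, 0.4400, 0.2000, 0.0000, 0.1600, 0.0800]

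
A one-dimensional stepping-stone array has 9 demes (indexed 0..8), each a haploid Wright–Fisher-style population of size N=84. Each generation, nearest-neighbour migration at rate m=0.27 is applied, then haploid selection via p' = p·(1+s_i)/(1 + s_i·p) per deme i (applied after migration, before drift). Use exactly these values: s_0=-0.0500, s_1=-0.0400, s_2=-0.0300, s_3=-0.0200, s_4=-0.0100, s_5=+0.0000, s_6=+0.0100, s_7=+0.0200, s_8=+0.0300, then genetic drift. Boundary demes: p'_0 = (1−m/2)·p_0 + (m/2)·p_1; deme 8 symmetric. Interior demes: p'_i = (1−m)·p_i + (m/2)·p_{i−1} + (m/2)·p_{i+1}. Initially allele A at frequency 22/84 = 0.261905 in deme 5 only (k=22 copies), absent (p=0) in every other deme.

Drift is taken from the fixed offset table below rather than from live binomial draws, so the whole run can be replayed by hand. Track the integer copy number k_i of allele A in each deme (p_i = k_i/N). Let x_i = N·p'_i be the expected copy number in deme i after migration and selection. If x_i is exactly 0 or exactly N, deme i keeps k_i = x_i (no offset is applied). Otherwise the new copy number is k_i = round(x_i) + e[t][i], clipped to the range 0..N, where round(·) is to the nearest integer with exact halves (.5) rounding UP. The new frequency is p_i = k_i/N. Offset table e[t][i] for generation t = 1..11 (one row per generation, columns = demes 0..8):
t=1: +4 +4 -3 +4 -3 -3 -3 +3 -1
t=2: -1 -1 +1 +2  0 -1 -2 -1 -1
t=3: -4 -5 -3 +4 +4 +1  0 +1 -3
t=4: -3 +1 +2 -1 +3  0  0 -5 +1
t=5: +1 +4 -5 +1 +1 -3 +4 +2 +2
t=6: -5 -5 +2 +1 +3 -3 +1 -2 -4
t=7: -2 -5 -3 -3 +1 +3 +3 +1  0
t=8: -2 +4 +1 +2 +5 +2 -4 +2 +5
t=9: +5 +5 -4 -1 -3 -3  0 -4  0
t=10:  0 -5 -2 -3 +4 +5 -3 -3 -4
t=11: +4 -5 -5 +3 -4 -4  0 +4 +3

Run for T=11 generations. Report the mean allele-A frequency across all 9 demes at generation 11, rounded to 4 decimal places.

t=0: k=[0 0 0 0 0 22 0 0 0]
t=1: x=[0.0000 0.0000 0.0000 0.0000 2.9413 16.0600 2.9986 0.0000 0.0000] k=[0 0 0 0 0 13 0 0 0]
t=2: x=[0.0000 0.0000 0.0000 0.0000 1.7378 9.4900 1.7722 0.0000 0.0000] k=[0 0 0 0 2 8 0 0 0]
t=3: x=[0.0000 0.0000 0.0000 0.2646 2.5154 6.1100 1.0907 0.0000 0.0000] k=[0 0 0 4 7 7 1 0 0]
t=4: x=[0.0000 0.0000 0.5239 3.7912 6.5342 6.1900 1.6914 0.1377 0.0000] k=[0 0 3 3 10 6 2 0 0]
t=5: x=[0.0000 0.3889 2.5195 3.8697 8.4384 6.0000 2.2921 0.2754 0.0000] k=[0 4 0 5 9 3 6 2 0]
t=6: x=[0.5132 2.8071 1.1791 4.7732 7.5804 4.2150 5.1025 2.3141 0.2781] k=[0 0 3 6 11 1 6 0 0]
t=7: x=[0.0000 0.3889 2.9131 6.1538 8.8948 3.0250 4.5577 0.8260 0.0000] k=[0 0 0 3 10 6 8 2 0]
t=8: x=[0.0000 0.0000 0.3929 3.4721 8.4384 6.8100 6.9834 2.5892 0.2781] k=[0 0 1 5 13 9 3 5 5]
t=9: x=[0.0000 0.1296 1.3635 5.4364 11.2815 8.7300 4.1188 4.8192 5.1408] k=[0 5 0 4 8 6 4 1 5]
t=10: x=[0.6415 3.5101 1.1791 3.9237 7.1242 6.0000 3.9019 1.9830 4.5865] k=[1 0 0 1 11 11 1 0 1]
t=11: x=[0.8222 0.1296 0.1310 2.1718 9.5645 9.6500 2.2366 0.2754 0.8907] k=[5 0 0 5 6 6 2 4 4]

0.0423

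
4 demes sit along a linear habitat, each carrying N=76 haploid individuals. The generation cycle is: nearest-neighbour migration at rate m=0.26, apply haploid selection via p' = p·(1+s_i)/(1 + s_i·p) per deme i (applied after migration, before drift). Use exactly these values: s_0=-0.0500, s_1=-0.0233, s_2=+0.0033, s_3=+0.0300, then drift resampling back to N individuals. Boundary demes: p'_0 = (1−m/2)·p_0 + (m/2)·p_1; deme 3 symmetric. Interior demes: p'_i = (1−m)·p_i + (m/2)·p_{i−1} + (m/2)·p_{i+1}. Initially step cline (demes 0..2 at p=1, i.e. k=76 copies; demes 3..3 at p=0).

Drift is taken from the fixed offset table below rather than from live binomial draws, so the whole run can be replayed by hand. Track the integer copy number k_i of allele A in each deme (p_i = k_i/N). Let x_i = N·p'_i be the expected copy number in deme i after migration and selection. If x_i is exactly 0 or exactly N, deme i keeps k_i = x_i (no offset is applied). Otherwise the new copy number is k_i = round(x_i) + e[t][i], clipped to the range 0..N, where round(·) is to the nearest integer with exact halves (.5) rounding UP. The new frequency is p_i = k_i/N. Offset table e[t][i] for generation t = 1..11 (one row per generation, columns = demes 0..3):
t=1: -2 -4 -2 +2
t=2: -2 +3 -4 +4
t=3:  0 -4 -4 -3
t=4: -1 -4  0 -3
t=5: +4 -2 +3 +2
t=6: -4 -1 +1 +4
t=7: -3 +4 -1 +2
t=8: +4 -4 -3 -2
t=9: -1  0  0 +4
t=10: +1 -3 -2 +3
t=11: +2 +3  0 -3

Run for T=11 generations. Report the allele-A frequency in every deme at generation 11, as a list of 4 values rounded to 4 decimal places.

t=0: k=[76 76 76 0]
t=1: x=[76.0000 76.0000 66.1483 10.1369] k=[76 76 64 12]
t=2: x=[76.0000 74.4036 58.8438 19.1808] k=[76 76 55 23]
t=3: x=[76.0000 73.2073 53.6221 27.6781] k=[76 69 50 25]
t=4: x=[75.0427 67.2593 49.2771 28.7766] k=[74 63 49 26]
t=5: x=[72.3980 62.3480 47.8884 29.5219] k=[76 60 51 32]
t=6: x=[73.8137 60.6229 49.7566 35.0275] k=[70 60 51 39]
t=7: x=[68.3544 59.8319 50.6657 41.1185] k=[65 64 50 43]
t=8: x=[64.3738 62.0434 50.9653 44.4567] k=[68 58 48 42]
t=9: x=[66.2732 57.6741 48.5778 43.3317] k=[65 58 49 47]
t=10: x=[63.5657 57.4109 49.9664 47.7863] k=[65 54 48 51]
t=11: x=[63.0275 54.2862 49.2272 51.1073] k=[65 57 49 48]

[0.8553, 0.7500, 0.6447, 0.6316]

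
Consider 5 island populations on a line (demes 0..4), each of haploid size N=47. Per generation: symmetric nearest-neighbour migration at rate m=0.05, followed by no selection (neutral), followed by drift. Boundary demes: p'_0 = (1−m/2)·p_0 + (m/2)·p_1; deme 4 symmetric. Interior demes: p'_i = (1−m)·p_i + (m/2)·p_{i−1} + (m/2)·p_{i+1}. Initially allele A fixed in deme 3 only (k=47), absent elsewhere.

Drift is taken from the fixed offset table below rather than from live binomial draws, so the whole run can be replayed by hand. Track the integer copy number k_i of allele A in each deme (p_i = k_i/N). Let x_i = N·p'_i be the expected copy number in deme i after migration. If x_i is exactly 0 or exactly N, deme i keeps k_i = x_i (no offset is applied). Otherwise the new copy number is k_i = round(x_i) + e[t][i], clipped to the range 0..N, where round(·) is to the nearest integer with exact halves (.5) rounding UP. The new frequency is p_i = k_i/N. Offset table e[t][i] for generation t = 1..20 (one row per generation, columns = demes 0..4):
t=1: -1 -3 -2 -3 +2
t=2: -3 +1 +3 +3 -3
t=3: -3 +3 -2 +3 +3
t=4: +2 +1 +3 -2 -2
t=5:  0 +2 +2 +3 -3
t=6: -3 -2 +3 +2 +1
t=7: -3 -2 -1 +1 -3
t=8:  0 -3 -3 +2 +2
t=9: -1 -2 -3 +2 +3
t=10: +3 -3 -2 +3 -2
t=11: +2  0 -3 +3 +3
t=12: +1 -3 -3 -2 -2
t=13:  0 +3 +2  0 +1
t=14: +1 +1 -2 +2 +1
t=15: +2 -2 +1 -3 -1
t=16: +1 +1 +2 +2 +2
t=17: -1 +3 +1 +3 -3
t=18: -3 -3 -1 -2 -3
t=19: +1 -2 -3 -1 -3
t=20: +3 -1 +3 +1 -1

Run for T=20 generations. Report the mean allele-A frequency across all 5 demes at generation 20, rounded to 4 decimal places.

0.2383

t=0: k=[0 0 0 47 0]
t=1: x=[0.0000 0.0000 1.1750 44.6500 1.1750] k=[0 0 0 42 3]
t=2: x=[0.0000 0.0000 1.0500 39.9750 3.9750] k=[0 0 4 43 1]
t=3: x=[0.0000 0.1000 4.8750 40.9750 2.0500] k=[0 3 3 44 5]
t=4: x=[0.0750 2.9250 4.0250 42.0000 5.9750] k=[2 4 7 40 4]
t=5: x=[2.0500 4.0250 7.7500 38.2750 4.9000] k=[2 6 10 41 2]
t=6: x=[2.1000 6.0000 10.6750 39.2500 2.9750] k=[0 4 14 41 4]
t=7: x=[0.1000 4.1500 14.4250 39.4000 4.9250] k=[0 2 13 40 2]
t=8: x=[0.0500 2.2250 13.4000 38.3750 2.9500] k=[0 0 10 40 5]
t=9: x=[0.0000 0.2500 10.5000 38.3750 5.8750] k=[0 0 8 40 9]
t=10: x=[0.0000 0.2000 8.6000 38.4250 9.7750] k=[0 0 7 41 8]
t=11: x=[0.0000 0.1750 7.6750 39.3250 8.8250] k=[0 0 5 42 12]
t=12: x=[0.0000 0.1250 5.8000 40.3250 12.7500] k=[0 0 3 38 11]
t=13: x=[0.0000 0.0750 3.8000 36.4500 11.6750] k=[0 3 6 36 13]
t=14: x=[0.0750 3.0000 6.6750 34.6750 13.5750] k=[1 4 5 37 15]
t=15: x=[1.0750 3.9500 5.7750 35.6500 15.5500] k=[3 2 7 33 15]
t=16: x=[2.9750 2.1500 7.5250 31.9000 15.4500] k=[4 3 10 34 17]
t=17: x=[3.9750 3.2000 10.4250 32.9750 17.4250] k=[3 6 11 36 14]
t=18: x=[3.0750 6.0500 11.5000 34.8250 14.5500] k=[0 3 11 33 12]
t=19: x=[0.0750 3.1250 11.3500 31.9250 12.5250] k=[1 1 8 31 10]
t=20: x=[1.0000 1.1750 8.4000 29.9000 10.5250] k=[4 0 11 31 10]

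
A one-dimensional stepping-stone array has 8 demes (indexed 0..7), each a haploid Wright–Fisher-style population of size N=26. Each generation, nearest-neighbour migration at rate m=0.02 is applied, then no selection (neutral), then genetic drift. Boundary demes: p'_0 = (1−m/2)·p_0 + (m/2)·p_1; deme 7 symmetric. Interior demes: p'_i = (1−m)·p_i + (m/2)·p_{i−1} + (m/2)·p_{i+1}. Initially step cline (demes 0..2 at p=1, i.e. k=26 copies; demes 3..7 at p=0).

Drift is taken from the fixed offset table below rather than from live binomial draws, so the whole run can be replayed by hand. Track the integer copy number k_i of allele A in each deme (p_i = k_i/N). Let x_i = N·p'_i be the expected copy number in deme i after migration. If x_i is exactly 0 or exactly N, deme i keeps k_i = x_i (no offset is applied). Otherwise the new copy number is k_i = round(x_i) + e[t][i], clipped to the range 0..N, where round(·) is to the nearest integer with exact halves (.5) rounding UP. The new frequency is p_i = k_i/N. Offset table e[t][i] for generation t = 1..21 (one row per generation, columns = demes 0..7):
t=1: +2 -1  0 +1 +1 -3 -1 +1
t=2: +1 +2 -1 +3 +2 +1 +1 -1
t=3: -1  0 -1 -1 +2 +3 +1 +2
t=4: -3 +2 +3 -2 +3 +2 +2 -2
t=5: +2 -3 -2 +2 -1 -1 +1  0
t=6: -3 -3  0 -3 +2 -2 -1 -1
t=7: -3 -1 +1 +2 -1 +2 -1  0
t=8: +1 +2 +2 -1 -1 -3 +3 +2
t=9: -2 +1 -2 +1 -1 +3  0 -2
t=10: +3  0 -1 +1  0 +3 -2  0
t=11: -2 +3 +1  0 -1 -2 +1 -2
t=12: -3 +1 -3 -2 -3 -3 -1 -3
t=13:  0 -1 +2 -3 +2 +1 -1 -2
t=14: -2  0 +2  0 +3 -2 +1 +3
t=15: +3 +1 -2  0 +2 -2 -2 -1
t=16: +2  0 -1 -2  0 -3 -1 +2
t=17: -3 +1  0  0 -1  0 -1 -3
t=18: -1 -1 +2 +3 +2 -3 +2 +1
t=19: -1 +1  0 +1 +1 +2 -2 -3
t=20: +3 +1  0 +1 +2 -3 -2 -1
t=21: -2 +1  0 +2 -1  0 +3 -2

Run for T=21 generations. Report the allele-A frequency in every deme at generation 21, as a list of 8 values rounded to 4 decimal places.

t=0: k=[26 26 26 0 0 0 0 0]
t=1: x=[26.0000 26.0000 25.7400 0.2600 0.0000 0.0000 0.0000 0.0000] k=[26 26 26 1 0 0 0 0]
t=2: x=[26.0000 26.0000 25.7500 1.2400 0.0100 0.0000 0.0000 0.0000] k=[26 26 25 4 2 0 0 0]
t=3: x=[26.0000 25.9900 24.8000 4.1900 2.0000 0.0200 0.0000 0.0000] k=[26 26 24 3 4 3 0 0]
t=4: x=[26.0000 25.9800 23.8100 3.2200 3.9800 2.9800 0.0300 0.0000] k=[26 26 26 1 7 5 2 0]
t=5: x=[26.0000 26.0000 25.7500 1.3100 6.9200 4.9900 2.0100 0.0200] k=[26 26 24 3 6 4 3 0]
t=6: x=[26.0000 25.9800 23.8100 3.2400 5.9500 4.0100 2.9800 0.0300] k=[26 23 24 0 8 2 2 0]
t=7: x=[25.9700 23.0400 23.7500 0.3200 7.8600 2.0600 1.9800 0.0200] k=[23 22 25 2 7 4 1 0]
t=8: x=[22.9900 22.0400 24.7400 2.2800 6.9200 4.0000 1.0200 0.0100] k=[24 24 26 1 6 1 4 2]
t=9: x=[24.0000 24.0200 25.7300 1.3000 5.9000 1.0800 3.9500 2.0200] k=[22 25 24 2 5 4 4 0]
t=10: x=[22.0300 24.9600 23.7900 2.2500 4.9600 4.0100 3.9600 0.0400] k=[25 25 23 3 5 7 2 0]
t=11: x=[25.0000 24.9800 22.8200 3.2200 5.0000 6.9300 2.0300 0.0200] k=[23 26 24 3 4 5 3 0]
t=12: x=[23.0300 25.9500 23.8100 3.2200 4.0000 4.9700 2.9900 0.0300] k=[20 26 21 1 1 2 2 0]
t=13: x=[20.0600 25.8900 20.8500 1.2000 1.0100 1.9900 1.9800 0.0200] k=[20 25 23 0 3 3 1 0]
t=14: x=[20.0500 24.9300 22.7900 0.2600 2.9700 2.9800 1.0100 0.0100] k=[18 25 25 0 6 1 2 3]
t=15: x=[18.0700 24.9300 24.7500 0.3100 5.8900 1.0600 2.0000 2.9900] k=[21 26 23 0 8 0 0 2]
t=16: x=[21.0500 25.9200 22.8000 0.3100 7.8400 0.0800 0.0200 1.9800] k=[23 26 22 0 8 0 0 4]
t=17: x=[23.0300 25.9300 21.8200 0.3000 7.8400 0.0800 0.0400 3.9600] k=[20 26 22 0 7 0 0 1]
t=18: x=[20.0600 25.9000 21.8200 0.2900 6.8600 0.0700 0.0100 0.9900] k=[19 25 24 3 9 0 2 2]
t=19: x=[19.0600 24.9300 23.8000 3.2700 8.8500 0.1100 1.9800 2.0000] k=[18 26 24 4 10 2 0 0]
t=20: x=[18.0800 25.9000 23.8200 4.2600 9.8600 2.0600 0.0200 0.0000] k=[21 26 24 5 12 0 0 0]
t=21: x=[21.0500 25.9300 23.8300 5.2600 11.8100 0.1200 0.0000 0.0000] k=[19 26 24 7 11 0 0 0]

[0.7308, 1.0000, 0.9231, 0.2692, 0.4231, 0.0000, 0.0000, 0.0000]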